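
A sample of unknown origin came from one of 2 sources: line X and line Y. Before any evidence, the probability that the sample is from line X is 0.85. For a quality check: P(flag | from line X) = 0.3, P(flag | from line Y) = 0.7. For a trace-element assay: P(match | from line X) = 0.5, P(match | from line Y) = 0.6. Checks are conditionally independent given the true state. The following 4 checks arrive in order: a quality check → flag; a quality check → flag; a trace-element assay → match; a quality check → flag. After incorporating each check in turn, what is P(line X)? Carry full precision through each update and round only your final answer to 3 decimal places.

0.271

After a quality check='flag': P(line X) = 0.3·0.8500 / (0.3·0.8500 + 0.7·0.1500) ≈ 0.7083
After a quality check='flag': P(line X) = 0.3·0.7083 / (0.3·0.7083 + 0.7·0.2917) ≈ 0.5100
After a trace-element assay='match': P(line X) = 0.5·0.5100 / (0.5·0.5100 + 0.6·0.4900) ≈ 0.4645
After a quality check='flag': P(line X) = 0.3·0.4645 / (0.3·0.4645 + 0.7·0.5355) ≈ 0.2710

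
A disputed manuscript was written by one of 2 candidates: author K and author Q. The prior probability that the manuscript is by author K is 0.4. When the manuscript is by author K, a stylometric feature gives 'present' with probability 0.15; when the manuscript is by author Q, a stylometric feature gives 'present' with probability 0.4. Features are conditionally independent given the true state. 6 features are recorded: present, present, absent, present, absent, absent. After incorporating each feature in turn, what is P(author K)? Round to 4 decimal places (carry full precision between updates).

After 'present': P(author K) = 0.15·0.4000 / (0.15·0.4000 + 0.4·0.6000) ≈ 0.2000
After 'present': P(author K) = 0.15·0.2000 / (0.15·0.2000 + 0.4·0.8000) ≈ 0.0857
After 'absent': P(author K) = 0.85·0.0857 / (0.85·0.0857 + 0.6·0.9143) ≈ 0.1172
After 'present': P(author K) = 0.15·0.1172 / (0.15·0.1172 + 0.4·0.8828) ≈ 0.0474
After 'absent': P(author K) = 0.85·0.0474 / (0.85·0.0474 + 0.6·0.9526) ≈ 0.0659
After 'absent': P(author K) = 0.85·0.0659 / (0.85·0.0659 + 0.6·0.9341) ≈ 0.0909

0.0909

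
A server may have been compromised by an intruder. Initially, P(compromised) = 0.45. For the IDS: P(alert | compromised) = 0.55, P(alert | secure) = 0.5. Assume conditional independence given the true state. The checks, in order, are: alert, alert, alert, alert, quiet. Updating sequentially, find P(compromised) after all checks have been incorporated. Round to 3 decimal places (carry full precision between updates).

0.519

After 'alert': P(compromised) = 0.55·0.4500 / (0.55·0.4500 + 0.5·0.5500) ≈ 0.4737
After 'alert': P(compromised) = 0.55·0.4737 / (0.55·0.4737 + 0.5·0.5263) ≈ 0.4975
After 'alert': P(compromised) = 0.55·0.4975 / (0.55·0.4975 + 0.5·0.5025) ≈ 0.5213
After 'alert': P(compromised) = 0.55·0.5213 / (0.55·0.5213 + 0.5·0.4787) ≈ 0.5450
After 'quiet': P(compromised) = 0.45·0.5450 / (0.45·0.5450 + 0.5·0.4550) ≈ 0.5188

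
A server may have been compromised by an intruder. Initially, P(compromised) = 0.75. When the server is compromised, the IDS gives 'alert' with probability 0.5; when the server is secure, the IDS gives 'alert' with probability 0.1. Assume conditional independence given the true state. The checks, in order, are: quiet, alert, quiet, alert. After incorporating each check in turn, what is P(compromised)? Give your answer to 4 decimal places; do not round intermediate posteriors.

Each posterior becomes the prior for the next update.
After 'quiet': P(compromised) = 0.5·0.7500 / (0.5·0.7500 + 0.9·0.2500) ≈ 0.6250
After 'alert': P(compromised) = 0.5·0.6250 / (0.5·0.6250 + 0.1·0.3750) ≈ 0.8929
After 'quiet': P(compromised) = 0.5·0.8929 / (0.5·0.8929 + 0.9·0.1071) ≈ 0.8224
After 'alert': P(compromised) = 0.5·0.8224 / (0.5·0.8224 + 0.1·0.1776) ≈ 0.9586

0.9586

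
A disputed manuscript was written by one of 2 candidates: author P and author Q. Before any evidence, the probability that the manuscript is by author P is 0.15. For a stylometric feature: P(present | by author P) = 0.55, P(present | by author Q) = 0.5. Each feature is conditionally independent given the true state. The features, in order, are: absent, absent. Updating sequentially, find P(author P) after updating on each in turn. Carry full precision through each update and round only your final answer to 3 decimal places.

After 'absent': P(author P) = 0.45·0.1500 / (0.45·0.1500 + 0.5·0.8500) ≈ 0.1371
After 'absent': P(author P) = 0.45·0.1371 / (0.45·0.1371 + 0.5·0.8629) ≈ 0.1251

0.125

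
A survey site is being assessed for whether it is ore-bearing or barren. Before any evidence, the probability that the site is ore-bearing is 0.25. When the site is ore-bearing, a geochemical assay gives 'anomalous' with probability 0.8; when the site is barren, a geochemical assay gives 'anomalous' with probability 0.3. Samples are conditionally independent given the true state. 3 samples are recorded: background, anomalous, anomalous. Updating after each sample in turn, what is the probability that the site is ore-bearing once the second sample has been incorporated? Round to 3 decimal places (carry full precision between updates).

Apply Bayes' rule sequentially, carrying P(ore) forward.
After 'background': P(ore) = 0.2·0.2500 / (0.2·0.2500 + 0.7·0.7500) ≈ 0.0870
After 'anomalous': P(ore) = 0.8·0.0870 / (0.8·0.0870 + 0.3·0.9130) ≈ 0.2025

0.203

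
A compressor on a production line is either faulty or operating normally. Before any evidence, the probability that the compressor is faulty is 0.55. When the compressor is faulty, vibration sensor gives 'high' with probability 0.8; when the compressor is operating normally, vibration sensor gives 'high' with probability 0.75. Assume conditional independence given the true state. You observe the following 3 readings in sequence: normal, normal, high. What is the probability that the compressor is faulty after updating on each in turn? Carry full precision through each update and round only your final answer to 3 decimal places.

After 'normal': P(faulty) = 0.2·0.5500 / (0.2·0.5500 + 0.25·0.4500) ≈ 0.4944
After 'normal': P(faulty) = 0.2·0.4944 / (0.2·0.4944 + 0.25·0.5056) ≈ 0.4389
After 'high': P(faulty) = 0.8·0.4389 / (0.8·0.4389 + 0.75·0.5611) ≈ 0.4549

0.455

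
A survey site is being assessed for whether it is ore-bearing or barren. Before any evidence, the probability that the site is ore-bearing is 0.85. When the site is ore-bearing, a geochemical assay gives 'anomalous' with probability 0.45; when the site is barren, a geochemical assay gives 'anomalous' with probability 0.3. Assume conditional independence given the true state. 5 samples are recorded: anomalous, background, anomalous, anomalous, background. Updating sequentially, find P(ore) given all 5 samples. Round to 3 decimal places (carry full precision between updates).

Apply Bayes' rule sequentially, carrying P(ore) forward.
After 'anomalous': P(ore) = 0.45·0.8500 / (0.45·0.8500 + 0.3·0.1500) ≈ 0.8947
After 'background': P(ore) = 0.55·0.8947 / (0.55·0.8947 + 0.7·0.1053) ≈ 0.8698
After 'anomalous': P(ore) = 0.45·0.8698 / (0.45·0.8698 + 0.3·0.1302) ≈ 0.9092
After 'anomalous': P(ore) = 0.45·0.9092 / (0.45·0.9092 + 0.3·0.0908) ≈ 0.9376
After 'background': P(ore) = 0.55·0.9376 / (0.55·0.9376 + 0.7·0.0624) ≈ 0.9219

0.922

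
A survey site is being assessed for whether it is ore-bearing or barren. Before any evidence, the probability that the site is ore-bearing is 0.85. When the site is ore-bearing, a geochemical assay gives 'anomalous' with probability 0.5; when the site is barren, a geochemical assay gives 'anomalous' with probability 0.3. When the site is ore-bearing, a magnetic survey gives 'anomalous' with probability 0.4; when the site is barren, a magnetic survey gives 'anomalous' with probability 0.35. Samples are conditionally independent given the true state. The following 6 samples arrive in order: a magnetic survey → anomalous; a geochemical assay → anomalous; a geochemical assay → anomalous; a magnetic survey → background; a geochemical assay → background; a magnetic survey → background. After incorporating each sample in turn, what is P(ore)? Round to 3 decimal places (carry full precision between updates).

0.916

After a magnetic survey='anomalous': P(ore) = 0.4·0.8500 / (0.4·0.8500 + 0.35·0.1500) ≈ 0.8662
After a geochemical assay='anomalous': P(ore) = 0.5·0.8662 / (0.5·0.8662 + 0.3·0.1338) ≈ 0.9152
After a geochemical assay='anomalous': P(ore) = 0.5·0.9152 / (0.5·0.9152 + 0.3·0.0848) ≈ 0.9473
After a magnetic survey='background': P(ore) = 0.6·0.9473 / (0.6·0.9473 + 0.65·0.0527) ≈ 0.9432
After a geochemical assay='background': P(ore) = 0.5·0.9432 / (0.5·0.9432 + 0.7·0.0568) ≈ 0.9222
After a magnetic survey='background': P(ore) = 0.6·0.9222 / (0.6·0.9222 + 0.65·0.0778) ≈ 0.9163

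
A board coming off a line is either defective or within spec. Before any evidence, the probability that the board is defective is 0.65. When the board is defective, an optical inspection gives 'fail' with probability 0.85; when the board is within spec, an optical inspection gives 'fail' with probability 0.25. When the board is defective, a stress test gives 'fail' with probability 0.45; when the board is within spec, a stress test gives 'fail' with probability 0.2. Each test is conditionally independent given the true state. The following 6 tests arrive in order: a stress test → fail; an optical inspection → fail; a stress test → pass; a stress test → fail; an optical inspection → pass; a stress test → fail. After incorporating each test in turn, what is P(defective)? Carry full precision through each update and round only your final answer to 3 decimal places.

Each posterior becomes the prior for the next update.
After a stress test='fail': P(defective) = 0.45·0.6500 / (0.45·0.6500 + 0.2·0.3500) ≈ 0.8069
After an optical inspection='fail': P(defective) = 0.85·0.8069 / (0.85·0.8069 + 0.25·0.1931) ≈ 0.9342
After a stress test='pass': P(defective) = 0.55·0.9342 / (0.55·0.9342 + 0.8·0.0658) ≈ 0.9071
After a stress test='fail': P(defective) = 0.45·0.9071 / (0.45·0.9071 + 0.2·0.0929) ≈ 0.9565
After an optical inspection='pass': P(defective) = 0.15·0.9565 / (0.15·0.9565 + 0.75·0.0435) ≈ 0.8147
After a stress test='fail': P(defective) = 0.45·0.8147 / (0.45·0.8147 + 0.2·0.1853) ≈ 0.9082

0.908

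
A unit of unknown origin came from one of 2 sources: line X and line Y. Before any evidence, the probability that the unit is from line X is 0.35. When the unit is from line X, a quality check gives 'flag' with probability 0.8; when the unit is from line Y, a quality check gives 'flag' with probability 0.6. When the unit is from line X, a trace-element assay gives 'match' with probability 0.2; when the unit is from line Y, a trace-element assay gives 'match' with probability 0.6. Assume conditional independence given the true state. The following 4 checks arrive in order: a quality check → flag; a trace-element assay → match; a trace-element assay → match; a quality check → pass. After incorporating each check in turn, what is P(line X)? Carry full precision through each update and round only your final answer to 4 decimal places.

After a quality check='flag': P(line X) = 0.8·0.3500 / (0.8·0.3500 + 0.6·0.6500) ≈ 0.4179
After a trace-element assay='match': P(line X) = 0.2·0.4179 / (0.2·0.4179 + 0.6·0.5821) ≈ 0.1931
After a trace-element assay='match': P(line X) = 0.2·0.1931 / (0.2·0.1931 + 0.6·0.8069) ≈ 0.0739
After a quality check='pass': P(line X) = 0.2·0.0739 / (0.2·0.0739 + 0.4·0.9261) ≈ 0.0384

0.0384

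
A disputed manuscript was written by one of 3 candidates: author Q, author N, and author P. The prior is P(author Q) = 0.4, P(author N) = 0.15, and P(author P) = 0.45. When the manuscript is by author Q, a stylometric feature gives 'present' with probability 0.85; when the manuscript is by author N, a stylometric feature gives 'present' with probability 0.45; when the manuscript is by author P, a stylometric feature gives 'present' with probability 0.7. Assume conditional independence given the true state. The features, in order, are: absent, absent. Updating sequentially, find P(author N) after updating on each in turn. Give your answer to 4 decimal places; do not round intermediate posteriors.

0.4783

Apply Bayes' rule sequentially, carrying P(author N) forward.
After 'absent': normaliser = 0.15·0.4000 + 0.55·0.1500 + 0.3·0.4500; P(author Q) ≈ 0.2162, P(author N) ≈ 0.2973, P(author P) ≈ 0.4865
After 'absent': normaliser = 0.15·0.2162 + 0.55·0.2973 + 0.3·0.4865; P(author Q) ≈ 0.0949, P(author N) ≈ 0.4783, P(author P) ≈ 0.4269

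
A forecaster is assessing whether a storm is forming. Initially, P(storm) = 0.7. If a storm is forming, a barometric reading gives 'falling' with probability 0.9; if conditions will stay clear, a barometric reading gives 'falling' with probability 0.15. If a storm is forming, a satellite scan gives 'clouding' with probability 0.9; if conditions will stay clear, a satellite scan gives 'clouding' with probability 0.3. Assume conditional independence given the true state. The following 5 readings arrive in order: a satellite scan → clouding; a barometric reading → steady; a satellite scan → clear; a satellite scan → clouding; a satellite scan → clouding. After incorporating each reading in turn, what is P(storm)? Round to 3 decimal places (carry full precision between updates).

0.514

After a satellite scan='clouding': P(storm) = 0.9·0.7000 / (0.9·0.7000 + 0.3·0.3000) ≈ 0.8750
After a barometric reading='steady': P(storm) = 0.1·0.8750 / (0.1·0.8750 + 0.85·0.1250) ≈ 0.4516
After a satellite scan='clear': P(storm) = 0.1·0.4516 / (0.1·0.4516 + 0.7·0.5484) ≈ 0.1053
After a satellite scan='clouding': P(storm) = 0.9·0.1053 / (0.9·0.1053 + 0.3·0.8947) ≈ 0.2609
After a satellite scan='clouding': P(storm) = 0.9·0.2609 / (0.9·0.2609 + 0.3·0.7391) ≈ 0.5143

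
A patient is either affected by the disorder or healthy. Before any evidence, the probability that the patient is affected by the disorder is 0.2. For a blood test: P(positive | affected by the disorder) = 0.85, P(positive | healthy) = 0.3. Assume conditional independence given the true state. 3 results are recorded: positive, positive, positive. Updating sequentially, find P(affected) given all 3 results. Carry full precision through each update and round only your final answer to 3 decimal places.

0.850

After 'positive': P(affected) = 0.85·0.2000 / (0.85·0.2000 + 0.3·0.8000) ≈ 0.4146
After 'positive': P(affected) = 0.85·0.4146 / (0.85·0.4146 + 0.3·0.5854) ≈ 0.6674
After 'positive': P(affected) = 0.85·0.6674 / (0.85·0.6674 + 0.3·0.3326) ≈ 0.8504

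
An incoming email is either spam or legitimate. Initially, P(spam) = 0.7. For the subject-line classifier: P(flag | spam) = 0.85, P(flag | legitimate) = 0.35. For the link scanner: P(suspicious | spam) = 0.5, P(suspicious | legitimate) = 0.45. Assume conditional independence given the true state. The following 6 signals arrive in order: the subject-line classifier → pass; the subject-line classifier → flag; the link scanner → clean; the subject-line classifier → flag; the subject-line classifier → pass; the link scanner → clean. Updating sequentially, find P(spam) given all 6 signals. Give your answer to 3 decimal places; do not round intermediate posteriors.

After the subject-line classifier='pass': P(spam) = 0.15·0.7000 / (0.15·0.7000 + 0.65·0.3000) ≈ 0.3500
After the subject-line classifier='flag': P(spam) = 0.85·0.3500 / (0.85·0.3500 + 0.35·0.6500) ≈ 0.5667
After the link scanner='clean': P(spam) = 0.5·0.5667 / (0.5·0.5667 + 0.55·0.4333) ≈ 0.5431
After the subject-line classifier='flag': P(spam) = 0.85·0.5431 / (0.85·0.5431 + 0.35·0.4569) ≈ 0.7427
After the subject-line classifier='pass': P(spam) = 0.15·0.7427 / (0.15·0.7427 + 0.65·0.2573) ≈ 0.3999
After the link scanner='clean': P(spam) = 0.5·0.3999 / (0.5·0.3999 + 0.55·0.6001) ≈ 0.3772

0.377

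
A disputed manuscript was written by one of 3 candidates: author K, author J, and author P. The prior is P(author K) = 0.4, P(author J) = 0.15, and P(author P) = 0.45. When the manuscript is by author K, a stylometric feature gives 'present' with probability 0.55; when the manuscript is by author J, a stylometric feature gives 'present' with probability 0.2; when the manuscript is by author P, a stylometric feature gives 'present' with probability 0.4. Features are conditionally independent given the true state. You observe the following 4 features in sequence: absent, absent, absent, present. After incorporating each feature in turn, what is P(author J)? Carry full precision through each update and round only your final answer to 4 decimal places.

0.2068

Each posterior becomes the prior for the next update.
After 'absent': normaliser = 0.45·0.4000 + 0.8·0.1500 + 0.6·0.4500; P(author K) ≈ 0.3158, P(author J) ≈ 0.2105, P(author P) ≈ 0.4737
After 'absent': normaliser = 0.45·0.3158 + 0.8·0.2105 + 0.6·0.4737; P(author K) ≈ 0.2389, P(author J) ≈ 0.2832, P(author P) ≈ 0.4779
After 'absent': normaliser = 0.45·0.2389 + 0.8·0.2832 + 0.6·0.4779; P(author K) ≈ 0.1732, P(author J) ≈ 0.3649, P(author P) ≈ 0.4619
After 'present': normaliser = 0.55·0.1732 + 0.2·0.3649 + 0.4·0.4619; P(author K) ≈ 0.2699, P(author J) ≈ 0.2068, P(author P) ≈ 0.5234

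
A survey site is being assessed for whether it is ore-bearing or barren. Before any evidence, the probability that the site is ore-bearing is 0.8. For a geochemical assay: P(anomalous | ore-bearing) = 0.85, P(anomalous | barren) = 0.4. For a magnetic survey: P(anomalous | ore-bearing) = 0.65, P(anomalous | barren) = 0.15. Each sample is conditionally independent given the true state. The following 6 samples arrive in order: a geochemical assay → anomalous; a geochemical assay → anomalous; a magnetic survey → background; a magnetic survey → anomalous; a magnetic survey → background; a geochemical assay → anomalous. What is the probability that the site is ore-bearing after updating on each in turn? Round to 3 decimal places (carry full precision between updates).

0.966

After a geochemical assay='anomalous': P(ore) = 0.85·0.8000 / (0.85·0.8000 + 0.4·0.2000) ≈ 0.8947
After a geochemical assay='anomalous': P(ore) = 0.85·0.8947 / (0.85·0.8947 + 0.4·0.1053) ≈ 0.9475
After a magnetic survey='background': P(ore) = 0.35·0.9475 / (0.35·0.9475 + 0.85·0.0525) ≈ 0.8815
After a magnetic survey='anomalous': P(ore) = 0.65·0.8815 / (0.65·0.8815 + 0.15·0.1185) ≈ 0.9699
After a magnetic survey='background': P(ore) = 0.35·0.9699 / (0.35·0.9699 + 0.85·0.0301) ≈ 0.9299
After a geochemical assay='anomalous': P(ore) = 0.85·0.9299 / (0.85·0.9299 + 0.4·0.0701) ≈ 0.9658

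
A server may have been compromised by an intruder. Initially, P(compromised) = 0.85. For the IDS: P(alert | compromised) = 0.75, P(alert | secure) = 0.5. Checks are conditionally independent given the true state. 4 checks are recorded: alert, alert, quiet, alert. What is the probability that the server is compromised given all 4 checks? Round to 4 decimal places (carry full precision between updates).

0.9053

After 'alert': P(compromised) = 0.75·0.8500 / (0.75·0.8500 + 0.5·0.1500) ≈ 0.8947
After 'alert': P(compromised) = 0.75·0.8947 / (0.75·0.8947 + 0.5·0.1053) ≈ 0.9273
After 'quiet': P(compromised) = 0.25·0.9273 / (0.25·0.9273 + 0.5·0.0727) ≈ 0.8644
After 'alert': P(compromised) = 0.75·0.8644 / (0.75·0.8644 + 0.5·0.1356) ≈ 0.9053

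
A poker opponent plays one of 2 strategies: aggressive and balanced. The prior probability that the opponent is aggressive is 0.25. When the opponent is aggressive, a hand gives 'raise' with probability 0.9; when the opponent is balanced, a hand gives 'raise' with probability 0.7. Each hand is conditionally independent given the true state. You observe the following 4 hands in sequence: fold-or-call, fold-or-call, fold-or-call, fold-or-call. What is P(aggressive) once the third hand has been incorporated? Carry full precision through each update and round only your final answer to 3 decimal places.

0.012

Apply Bayes' rule sequentially, carrying P(aggressive) forward.
After 'fold-or-call': P(aggressive) = 0.1·0.2500 / (0.1·0.2500 + 0.3·0.7500) ≈ 0.1000
After 'fold-or-call': P(aggressive) = 0.1·0.1000 / (0.1·0.1000 + 0.3·0.9000) ≈ 0.0357
After 'fold-or-call': P(aggressive) = 0.1·0.0357 / (0.1·0.0357 + 0.3·0.9643) ≈ 0.0122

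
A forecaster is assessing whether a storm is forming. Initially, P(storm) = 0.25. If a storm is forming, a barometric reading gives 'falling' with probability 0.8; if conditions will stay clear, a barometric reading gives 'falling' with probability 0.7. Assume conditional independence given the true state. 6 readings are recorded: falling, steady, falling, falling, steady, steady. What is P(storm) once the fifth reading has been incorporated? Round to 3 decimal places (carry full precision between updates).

After 'falling': P(storm) = 0.8·0.2500 / (0.8·0.2500 + 0.7·0.7500) ≈ 0.2759
After 'steady': P(storm) = 0.2·0.2759 / (0.2·0.2759 + 0.3·0.7241) ≈ 0.2025
After 'falling': P(storm) = 0.8·0.2025 / (0.8·0.2025 + 0.7·0.7975) ≈ 0.2250
After 'falling': P(storm) = 0.8·0.2250 / (0.8·0.2250 + 0.7·0.7750) ≈ 0.2491
After 'steady': P(storm) = 0.2·0.2491 / (0.2·0.2491 + 0.3·0.7509) ≈ 0.1811

0.181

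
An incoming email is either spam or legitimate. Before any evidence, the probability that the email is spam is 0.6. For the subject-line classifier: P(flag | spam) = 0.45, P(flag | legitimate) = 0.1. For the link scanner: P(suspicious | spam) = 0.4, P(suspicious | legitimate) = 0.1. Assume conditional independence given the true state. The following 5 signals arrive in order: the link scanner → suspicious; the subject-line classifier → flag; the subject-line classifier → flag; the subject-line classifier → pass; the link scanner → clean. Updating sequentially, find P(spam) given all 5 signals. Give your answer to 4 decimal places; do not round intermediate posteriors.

After the link scanner='suspicious': P(spam) = 0.4·0.6000 / (0.4·0.6000 + 0.1·0.4000) ≈ 0.8571
After the subject-line classifier='flag': P(spam) = 0.45·0.8571 / (0.45·0.8571 + 0.1·0.1429) ≈ 0.9643
After the subject-line classifier='flag': P(spam) = 0.45·0.9643 / (0.45·0.9643 + 0.1·0.0357) ≈ 0.9918
After the subject-line classifier='pass': P(spam) = 0.55·0.9918 / (0.55·0.9918 + 0.9·0.0082) ≈ 0.9867
After the link scanner='clean': P(spam) = 0.6·0.9867 / (0.6·0.9867 + 0.9·0.0133) ≈ 0.9802

0.9802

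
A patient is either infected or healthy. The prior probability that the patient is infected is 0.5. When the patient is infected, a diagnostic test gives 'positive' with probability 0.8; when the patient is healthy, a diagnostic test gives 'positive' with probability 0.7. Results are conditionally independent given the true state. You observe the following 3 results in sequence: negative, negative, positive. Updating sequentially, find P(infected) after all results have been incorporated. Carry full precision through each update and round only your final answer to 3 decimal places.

0.337

After 'negative': P(infected) = 0.2·0.5000 / (0.2·0.5000 + 0.3·0.5000) ≈ 0.4000
After 'negative': P(infected) = 0.2·0.4000 / (0.2·0.4000 + 0.3·0.6000) ≈ 0.3077
After 'positive': P(infected) = 0.8·0.3077 / (0.8·0.3077 + 0.7·0.6923) ≈ 0.3368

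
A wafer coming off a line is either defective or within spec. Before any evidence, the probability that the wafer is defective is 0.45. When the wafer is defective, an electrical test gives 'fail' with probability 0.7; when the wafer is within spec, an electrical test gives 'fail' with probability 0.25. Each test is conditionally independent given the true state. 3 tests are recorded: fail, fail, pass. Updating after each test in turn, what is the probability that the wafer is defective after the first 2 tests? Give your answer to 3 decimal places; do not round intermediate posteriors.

After 'fail': P(defective) = 0.7·0.4500 / (0.7·0.4500 + 0.25·0.5500) ≈ 0.6961
After 'fail': P(defective) = 0.7·0.6961 / (0.7·0.6961 + 0.25·0.3039) ≈ 0.8651

0.865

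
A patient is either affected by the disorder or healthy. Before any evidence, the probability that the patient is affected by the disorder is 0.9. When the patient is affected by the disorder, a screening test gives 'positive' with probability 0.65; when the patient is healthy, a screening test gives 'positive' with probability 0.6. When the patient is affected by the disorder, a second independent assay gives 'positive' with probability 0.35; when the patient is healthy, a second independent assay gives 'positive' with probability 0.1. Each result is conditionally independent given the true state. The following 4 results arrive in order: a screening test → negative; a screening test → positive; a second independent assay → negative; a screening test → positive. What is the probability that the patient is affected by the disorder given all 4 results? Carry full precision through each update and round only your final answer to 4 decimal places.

After a screening test='negative': P(affected) = 0.35·0.9000 / (0.35·0.9000 + 0.4·0.1000) ≈ 0.8873
After a screening test='positive': P(affected) = 0.65·0.8873 / (0.65·0.8873 + 0.6·0.1127) ≈ 0.8951
After a second independent assay='negative': P(affected) = 0.65·0.8951 / (0.65·0.8951 + 0.9·0.1049) ≈ 0.8604
After a screening test='positive': P(affected) = 0.65·0.8604 / (0.65·0.8604 + 0.6·0.1396) ≈ 0.8697

0.8697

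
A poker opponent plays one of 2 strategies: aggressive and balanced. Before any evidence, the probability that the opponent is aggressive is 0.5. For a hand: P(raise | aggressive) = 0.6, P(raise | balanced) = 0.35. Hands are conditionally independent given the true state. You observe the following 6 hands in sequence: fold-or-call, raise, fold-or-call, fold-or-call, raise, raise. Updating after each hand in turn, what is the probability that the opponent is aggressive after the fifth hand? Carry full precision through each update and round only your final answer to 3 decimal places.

After 'fold-or-call': P(aggressive) = 0.4·0.5000 / (0.4·0.5000 + 0.65·0.5000) ≈ 0.3810
After 'raise': P(aggressive) = 0.6·0.3810 / (0.6·0.3810 + 0.35·0.6190) ≈ 0.5134
After 'fold-or-call': P(aggressive) = 0.4·0.5134 / (0.4·0.5134 + 0.65·0.4866) ≈ 0.3936
After 'fold-or-call': P(aggressive) = 0.4·0.3936 / (0.4·0.3936 + 0.65·0.6064) ≈ 0.2855
After 'raise': P(aggressive) = 0.6·0.2855 / (0.6·0.2855 + 0.35·0.7145) ≈ 0.4065

0.406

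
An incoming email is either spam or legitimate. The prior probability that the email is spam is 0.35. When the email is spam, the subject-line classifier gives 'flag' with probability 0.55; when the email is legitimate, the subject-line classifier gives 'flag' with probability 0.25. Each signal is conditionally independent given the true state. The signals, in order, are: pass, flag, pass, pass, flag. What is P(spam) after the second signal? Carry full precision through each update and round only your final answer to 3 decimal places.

0.415

After 'pass': P(spam) = 0.45·0.3500 / (0.45·0.3500 + 0.75·0.6500) ≈ 0.2442
After 'flag': P(spam) = 0.55·0.2442 / (0.55·0.2442 + 0.25·0.7558) ≈ 0.4155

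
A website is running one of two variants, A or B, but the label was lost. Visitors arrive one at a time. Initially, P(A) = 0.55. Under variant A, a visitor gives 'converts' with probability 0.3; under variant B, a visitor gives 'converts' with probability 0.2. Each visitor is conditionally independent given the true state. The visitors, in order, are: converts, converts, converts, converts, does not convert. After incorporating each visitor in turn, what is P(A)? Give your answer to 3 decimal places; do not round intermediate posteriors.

0.844

After 'converts': P(A) = 0.3·0.5500 / (0.3·0.5500 + 0.2·0.4500) ≈ 0.6471
After 'converts': P(A) = 0.3·0.6471 / (0.3·0.6471 + 0.2·0.3529) ≈ 0.7333
After 'converts': P(A) = 0.3·0.7333 / (0.3·0.7333 + 0.2·0.2667) ≈ 0.8049
After 'converts': P(A) = 0.3·0.8049 / (0.3·0.8049 + 0.2·0.1951) ≈ 0.8609
After 'does not convert': P(A) = 0.7·0.8609 / (0.7·0.8609 + 0.8·0.1391) ≈ 0.8441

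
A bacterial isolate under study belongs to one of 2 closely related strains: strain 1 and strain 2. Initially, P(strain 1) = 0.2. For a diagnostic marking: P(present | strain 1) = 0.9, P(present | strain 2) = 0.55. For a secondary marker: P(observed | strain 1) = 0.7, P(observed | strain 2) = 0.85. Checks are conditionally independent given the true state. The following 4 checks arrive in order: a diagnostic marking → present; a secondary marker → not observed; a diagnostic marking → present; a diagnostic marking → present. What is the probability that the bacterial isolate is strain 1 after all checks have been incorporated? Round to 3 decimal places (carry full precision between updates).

0.687

After a diagnostic marking='present': P(strain 1) = 0.9·0.2000 / (0.9·0.2000 + 0.55·0.8000) ≈ 0.2903
After a secondary marker='not observed': P(strain 1) = 0.3·0.2903 / (0.3·0.2903 + 0.15·0.7097) ≈ 0.4500
After a diagnostic marking='present': P(strain 1) = 0.9·0.4500 / (0.9·0.4500 + 0.55·0.5500) ≈ 0.5724
After a diagnostic marking='present': P(strain 1) = 0.9·0.5724 / (0.9·0.5724 + 0.55·0.4276) ≈ 0.6866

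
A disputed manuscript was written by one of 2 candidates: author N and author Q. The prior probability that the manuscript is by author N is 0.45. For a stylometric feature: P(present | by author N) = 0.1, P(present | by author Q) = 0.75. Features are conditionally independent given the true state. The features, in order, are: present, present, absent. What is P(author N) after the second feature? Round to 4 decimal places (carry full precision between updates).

After 'present': P(author N) = 0.1·0.4500 / (0.1·0.4500 + 0.75·0.5500) ≈ 0.0984
After 'present': P(author N) = 0.1·0.0984 / (0.1·0.0984 + 0.75·0.9016) ≈ 0.0143

0.0143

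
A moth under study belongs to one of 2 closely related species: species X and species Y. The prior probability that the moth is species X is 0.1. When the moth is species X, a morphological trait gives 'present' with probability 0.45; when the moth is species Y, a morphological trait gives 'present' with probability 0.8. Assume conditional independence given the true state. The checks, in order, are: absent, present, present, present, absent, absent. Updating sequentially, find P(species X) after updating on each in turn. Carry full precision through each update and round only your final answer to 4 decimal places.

After 'absent': P(species X) = 0.55·0.1000 / (0.55·0.1000 + 0.2·0.9000) ≈ 0.2340
After 'present': P(species X) = 0.45·0.2340 / (0.45·0.2340 + 0.8·0.7660) ≈ 0.1467
After 'present': P(species X) = 0.45·0.1467 / (0.45·0.1467 + 0.8·0.8533) ≈ 0.0882
After 'present': P(species X) = 0.45·0.0882 / (0.45·0.0882 + 0.8·0.9118) ≈ 0.0516
After 'absent': P(species X) = 0.55·0.0516 / (0.55·0.0516 + 0.2·0.9484) ≈ 0.1301
After 'absent': P(species X) = 0.55·0.1301 / (0.55·0.1301 + 0.2·0.8699) ≈ 0.2914

0.2914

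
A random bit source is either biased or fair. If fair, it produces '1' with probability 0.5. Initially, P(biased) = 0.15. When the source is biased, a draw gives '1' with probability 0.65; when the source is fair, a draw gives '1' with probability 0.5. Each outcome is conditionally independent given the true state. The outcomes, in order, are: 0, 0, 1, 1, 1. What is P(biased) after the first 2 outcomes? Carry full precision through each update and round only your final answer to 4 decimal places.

0.0796

After '0': P(biased) = 0.35·0.1500 / (0.35·0.1500 + 0.5·0.8500) ≈ 0.1099
After '0': P(biased) = 0.35·0.1099 / (0.35·0.1099 + 0.5·0.8901) ≈ 0.0796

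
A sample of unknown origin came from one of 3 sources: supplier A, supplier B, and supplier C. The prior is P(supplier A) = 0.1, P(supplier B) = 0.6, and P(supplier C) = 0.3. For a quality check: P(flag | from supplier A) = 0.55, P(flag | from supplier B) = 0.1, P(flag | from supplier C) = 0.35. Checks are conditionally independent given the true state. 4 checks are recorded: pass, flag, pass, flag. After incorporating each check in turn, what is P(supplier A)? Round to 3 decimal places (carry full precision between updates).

After 'pass': normaliser = 0.45·0.1000 + 0.9·0.6000 + 0.65·0.3000; P(supplier A) ≈ 0.0577, P(supplier B) ≈ 0.6923, P(supplier C) ≈ 0.2500
After 'flag': normaliser = 0.55·0.0577 + 0.1·0.6923 + 0.35·0.2500; P(supplier A) ≈ 0.1684, P(supplier B) ≈ 0.3673, P(supplier C) ≈ 0.4643
After 'pass': normaliser = 0.45·0.1684 + 0.9·0.3673 + 0.65·0.4643; P(supplier A) ≈ 0.1070, P(supplier B) ≈ 0.4669, P(supplier C) ≈ 0.4262
After 'flag': normaliser = 0.55·0.1070 + 0.1·0.4669 + 0.35·0.4262; P(supplier A) ≈ 0.2310, P(supplier B) ≈ 0.1833, P(supplier C) ≈ 0.5856

0.231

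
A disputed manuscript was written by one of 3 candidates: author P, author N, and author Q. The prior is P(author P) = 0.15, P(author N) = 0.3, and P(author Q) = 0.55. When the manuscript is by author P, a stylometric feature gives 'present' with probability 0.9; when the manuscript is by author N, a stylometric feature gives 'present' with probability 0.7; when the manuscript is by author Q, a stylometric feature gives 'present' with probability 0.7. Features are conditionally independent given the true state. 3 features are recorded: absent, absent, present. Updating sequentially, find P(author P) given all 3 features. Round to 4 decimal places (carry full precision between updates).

0.0246

After 'absent': normaliser = 0.1·0.1500 + 0.3·0.3000 + 0.3·0.5500; P(author P) ≈ 0.0556, P(author N) ≈ 0.3333, P(author Q) ≈ 0.6111
After 'absent': normaliser = 0.1·0.0556 + 0.3·0.3333 + 0.3·0.6111; P(author P) ≈ 0.0192, P(author N) ≈ 0.3462, P(author Q) ≈ 0.6346
After 'present': normaliser = 0.9·0.0192 + 0.7·0.3462 + 0.7·0.6346; P(author P) ≈ 0.0246, P(author N) ≈ 0.3443, P(author Q) ≈ 0.6311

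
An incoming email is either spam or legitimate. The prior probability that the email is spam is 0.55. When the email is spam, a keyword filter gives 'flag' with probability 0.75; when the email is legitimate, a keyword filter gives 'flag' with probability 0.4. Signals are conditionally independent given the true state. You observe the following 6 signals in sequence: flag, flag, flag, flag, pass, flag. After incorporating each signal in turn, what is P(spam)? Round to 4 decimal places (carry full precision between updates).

After 'flag': P(spam) = 0.75·0.5500 / (0.75·0.5500 + 0.4·0.4500) ≈ 0.6962
After 'flag': P(spam) = 0.75·0.6962 / (0.75·0.6962 + 0.4·0.3038) ≈ 0.8112
After 'flag': P(spam) = 0.75·0.8112 / (0.75·0.8112 + 0.4·0.1888) ≈ 0.8896
After 'flag': P(spam) = 0.75·0.8896 / (0.75·0.8896 + 0.4·0.1104) ≈ 0.9379
After 'pass': P(spam) = 0.25·0.9379 / (0.25·0.9379 + 0.6·0.0621) ≈ 0.8629
After 'flag': P(spam) = 0.75·0.8629 / (0.75·0.8629 + 0.4·0.1371) ≈ 0.9219

0.9219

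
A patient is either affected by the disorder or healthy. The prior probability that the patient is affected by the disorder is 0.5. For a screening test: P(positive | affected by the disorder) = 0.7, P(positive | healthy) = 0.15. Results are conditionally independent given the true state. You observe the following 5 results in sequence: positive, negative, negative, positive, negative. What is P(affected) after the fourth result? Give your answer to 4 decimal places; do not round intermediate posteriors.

Apply Bayes' rule sequentially, carrying P(affected) forward.
After 'positive': P(affected) = 0.7·0.5000 / (0.7·0.5000 + 0.15·0.5000) ≈ 0.8235
After 'negative': P(affected) = 0.3·0.8235 / (0.3·0.8235 + 0.85·0.1765) ≈ 0.6222
After 'negative': P(affected) = 0.3·0.6222 / (0.3·0.6222 + 0.85·0.3778) ≈ 0.3676
After 'positive': P(affected) = 0.7·0.3676 / (0.7·0.3676 + 0.15·0.6324) ≈ 0.7307

0.7307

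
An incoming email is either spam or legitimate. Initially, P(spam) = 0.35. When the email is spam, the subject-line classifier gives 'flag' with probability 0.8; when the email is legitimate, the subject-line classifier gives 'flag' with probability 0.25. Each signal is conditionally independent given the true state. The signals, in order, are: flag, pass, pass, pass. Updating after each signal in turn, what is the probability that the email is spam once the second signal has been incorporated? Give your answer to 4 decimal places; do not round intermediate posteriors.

After 'flag': P(spam) = 0.8·0.3500 / (0.8·0.3500 + 0.25·0.6500) ≈ 0.6328
After 'pass': P(spam) = 0.2·0.6328 / (0.2·0.6328 + 0.75·0.3672) ≈ 0.3148

0.3148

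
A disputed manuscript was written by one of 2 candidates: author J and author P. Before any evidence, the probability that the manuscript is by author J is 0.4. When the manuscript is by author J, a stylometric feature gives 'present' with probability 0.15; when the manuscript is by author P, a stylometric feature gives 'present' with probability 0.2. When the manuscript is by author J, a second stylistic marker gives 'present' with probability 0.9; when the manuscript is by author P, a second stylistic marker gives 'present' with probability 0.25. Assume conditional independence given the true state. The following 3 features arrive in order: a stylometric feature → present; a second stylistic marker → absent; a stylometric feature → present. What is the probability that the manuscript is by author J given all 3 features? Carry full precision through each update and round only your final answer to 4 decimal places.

Apply Bayes' rule sequentially, carrying P(author J) forward.
After a stylometric feature='present': P(author J) = 0.15·0.4000 / (0.15·0.4000 + 0.2·0.6000) ≈ 0.3333
After a second stylistic marker='absent': P(author J) = 0.1·0.3333 / (0.1·0.3333 + 0.75·0.6667) ≈ 0.0625
After a stylometric feature='present': P(author J) = 0.15·0.0625 / (0.15·0.0625 + 0.2·0.9375) ≈ 0.0476

0.0476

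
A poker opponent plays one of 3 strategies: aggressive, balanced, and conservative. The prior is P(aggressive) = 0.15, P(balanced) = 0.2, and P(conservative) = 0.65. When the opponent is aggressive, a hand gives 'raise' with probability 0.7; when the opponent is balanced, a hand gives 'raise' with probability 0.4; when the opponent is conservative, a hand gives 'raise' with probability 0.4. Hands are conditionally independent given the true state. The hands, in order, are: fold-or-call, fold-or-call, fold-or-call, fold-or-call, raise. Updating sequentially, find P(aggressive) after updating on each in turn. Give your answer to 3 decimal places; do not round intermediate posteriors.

After 'fold-or-call': normaliser = 0.3·0.1500 + 0.6·0.2000 + 0.6·0.6500; P(aggressive) ≈ 0.0811, P(balanced) ≈ 0.2162, P(conservative) ≈ 0.7027
After 'fold-or-call': normaliser = 0.3·0.0811 + 0.6·0.2162 + 0.6·0.7027; P(aggressive) ≈ 0.0423, P(balanced) ≈ 0.2254, P(conservative) ≈ 0.7324
After 'fold-or-call': normaliser = 0.3·0.0423 + 0.6·0.2254 + 0.6·0.7324; P(aggressive) ≈ 0.0216, P(balanced) ≈ 0.2302, P(conservative) ≈ 0.7482
After 'fold-or-call': normaliser = 0.3·0.0216 + 0.6·0.2302 + 0.6·0.7482; P(aggressive) ≈ 0.0109, P(balanced) ≈ 0.2327, P(conservative) ≈ 0.7564
After 'raise': normaliser = 0.7·0.0109 + 0.4·0.2327 + 0.4·0.7564; P(aggressive) ≈ 0.0189, P(balanced) ≈ 0.2308, P(conservative) ≈ 0.7502

0.019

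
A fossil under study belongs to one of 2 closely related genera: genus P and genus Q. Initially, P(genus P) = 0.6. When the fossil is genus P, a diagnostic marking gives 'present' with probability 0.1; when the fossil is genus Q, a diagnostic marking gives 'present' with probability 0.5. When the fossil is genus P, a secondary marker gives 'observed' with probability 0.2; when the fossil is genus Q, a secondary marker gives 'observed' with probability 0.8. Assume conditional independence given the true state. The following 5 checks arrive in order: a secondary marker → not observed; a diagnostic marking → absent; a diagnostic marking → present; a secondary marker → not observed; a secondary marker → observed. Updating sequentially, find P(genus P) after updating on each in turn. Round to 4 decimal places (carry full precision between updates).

0.6835

After a secondary marker='not observed': P(genus P) = 0.8·0.6000 / (0.8·0.6000 + 0.2·0.4000) ≈ 0.8571
After a diagnostic marking='absent': P(genus P) = 0.9·0.8571 / (0.9·0.8571 + 0.5·0.1429) ≈ 0.9153
After a diagnostic marking='present': P(genus P) = 0.1·0.9153 / (0.1·0.9153 + 0.5·0.0847) ≈ 0.6835
After a secondary marker='not observed': P(genus P) = 0.8·0.6835 / (0.8·0.6835 + 0.2·0.3165) ≈ 0.8963
After a secondary marker='observed': P(genus P) = 0.2·0.8963 / (0.2·0.8963 + 0.8·0.1037) ≈ 0.6835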